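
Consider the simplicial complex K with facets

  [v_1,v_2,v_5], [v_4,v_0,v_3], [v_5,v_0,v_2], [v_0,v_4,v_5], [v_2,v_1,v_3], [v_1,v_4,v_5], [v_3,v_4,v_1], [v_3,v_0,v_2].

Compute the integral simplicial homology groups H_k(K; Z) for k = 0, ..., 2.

H_0 ≅ Z,  H_1 = 0,  H_2 ≅ Z.

We work with the vertex ordering v_0 < v_1 < v_2 < v_3 < v_4 < v_5. The simplices of K, each written with vertices in increasing order, are:

  0-simplices (6): [v_0], [v_1], [v_2], [v_3], [v_4], [v_5]
  1-simplices (12): [v_0,v_2], [v_0,v_3], [v_0,v_4], [v_0,v_5], [v_1,v_2], [v_1,v_3], [v_1,v_4], [v_1,v_5], [v_2,v_3], [v_2,v_5], [v_3,v_4], [v_4,v_5]
  2-simplices (8): [v_0,v_2,v_3], [v_0,v_2,v_5], [v_0,v_3,v_4], [v_0,v_4,v_5], [v_1,v_2,v_3], [v_1,v_2,v_5], [v_1,v_3,v_4], [v_1,v_4,v_5]

giving chain groups C_0 ≅ Z^6, C_1 ≅ Z^12, C_2 ≅ Z^8.

The boundary map ∂_1: C_1 → C_0 maps an edge to its endpoints' difference, ∂[p,q] = q − p. For instance
  ∂[v_0,v_5] = [v_5] − [v_0].
The 6×12 boundary matrix has rank 5 and Smith normal form diag(1,1,1,1,1).

Boundary ∂_2: C_2 → C_1 acts by ∂[p,q,r] = [q,r] − [p,r] + [p,q]. For instance
  ∂[v_0,v_3,v_4] = [v_3,v_4] − [v_0,v_4] + [v_0,v_3],
  ∂[v_1,v_2,v_5] = [v_2,v_5] − [v_1,v_5] + [v_1,v_2].
The resulting 12×8 matrix has rank 7, and its Smith normal form has invariant factors (1,1,1,1,1,1,1).

From H_k ≅ ker(∂_k) / im(∂_{k+1}) we obtain:

  H_0: rank C_0 − rank ∂_1 = 6 − 5 = 1, and the invariant factors of ∂_1 are all 1, so H_0 = Z.
  H_1: rank ker ∂_1 − rank ∂_2 = (12 − 5) − 7 = 0, and the invariant factors of ∂_2 are all 1, so H_1 = 0.
  H_2: rank ker ∂_2 − rank ∂_3 = (8 − 7) − 0 = 1, and there is no ∂_3, so H_2 = Z.

As a check, the Euler characteristic is 6 − 12 + 8 = 2, which agrees with 1 − 0 + 1 = 2.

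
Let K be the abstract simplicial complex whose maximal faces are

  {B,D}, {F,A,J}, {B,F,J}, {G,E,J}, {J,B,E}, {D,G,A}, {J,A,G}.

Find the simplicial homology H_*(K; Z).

Fix the vertex order A < B < D < E < F < G < J and write every simplex with vertices in increasing order. Then dim K = 2 and the simplices of K are:

  0-simplices (7): A, B, D, E, F, G, J
  1-simplices (13): AD, AF, AG, AJ, BD, BE, BF, BJ, DG, EG, EJ, FJ, GJ
  2-simplices (6): ADG, AFJ, AGJ, BEJ, BFJ, EGJ

Hence C_0 ≅ Z^7, C_1 ≅ Z^13, C_2 ≅ Z^6.

Boundary ∂_1: C_1 → C_0 sends each edge [p,q] (with p < q) to q − p. For instance
  ∂BE = E − B.
As a 7×13 matrix over Z this has rank 6, with invariant factors (1,1,1,1,1,1).

Boundary ∂_2: C_2 → C_1 maps a triangle to the signed sum of its edges. For instance
  ∂BEJ = EJ − BJ + BE,
  ∂AGJ = GJ − AJ + AG.
The 13×6 boundary matrix has rank 6 and Smith normal form diag(1,1,1,1,1,1).

From H_k ≅ ker(∂_k) / im(∂_{k+1}) we obtain:

  H_0: rank C_0 − rank ∂_1 = 7 − 6 = 1, and the invariant factors of ∂_1 are all 1, so H_0 ≅ Z.
  H_1: rank ker ∂_1 − rank ∂_2 = (13 − 6) − 6 = 1, and the invariant factors of ∂_2 are all 1, so H_1 ≅ Z.
  H_2: rank ker ∂_2 − rank ∂_3 = (6 − 6) − 0 = 0, and there is no ∂_3, so H_2 ≅ 0.

As a check, the Euler characteristic is 7 − 13 + 6 = 0, which agrees with 1 − 1 + 0 = 0.

H_0 ≅ Z,  H_1 ≅ Z,  H_2 = 0.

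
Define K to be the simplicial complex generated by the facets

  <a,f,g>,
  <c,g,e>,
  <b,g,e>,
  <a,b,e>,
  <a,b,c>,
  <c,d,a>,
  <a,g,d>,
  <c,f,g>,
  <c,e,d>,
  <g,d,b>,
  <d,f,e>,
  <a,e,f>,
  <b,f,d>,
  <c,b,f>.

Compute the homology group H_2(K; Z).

H_2 = Z.

K has 7 vertices, 21 edges, 14 triangles.
rank ∂_2 = 13, rank ∂_3 = 0 ⇒ b_2 = 14 − 13 − 0 = 1. So H_2 = Z.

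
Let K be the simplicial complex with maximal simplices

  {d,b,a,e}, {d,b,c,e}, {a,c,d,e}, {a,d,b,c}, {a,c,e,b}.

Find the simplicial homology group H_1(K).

Take the total order a < b < c < d < e on the vertex set. Then K (dimension 3) consists of the simplices:

  0-simplices (5): a, b, c, d, e
  1-simplices (10): ab, ac, ad, ae, bc, bd, be, cd, ce, de
  2-simplices (10): abc, abd, abe, acd, ace, ade, bcd, bce, bde, cde
  3-simplices (5): abcd, abce, abde, acde, bcde

Hence C_0 ≅ Z^5, C_1 ≅ Z^10, C_2 ≅ Z^10, C_3 ≅ Z^5.

Boundary ∂_1: C_1 → C_0 is given by ∂[p,q] = [q] − [p]. For instance
  ∂cd = d − c.
The 5×10 boundary matrix has rank 4 and Smith normal form diag(1,1,1,1).

Boundary ∂_2: C_2 → C_1 acts by ∂[p,q,r] = [q,r] − [p,r] + [p,q]. For instance
  ∂bcd = cd − bd + bc,
  ∂abd = bd − ad + ab.
The resulting 10×10 matrix has rank 6, and its Smith normal form has invariant factors (1,1,1,1,1,1).

Boundary ∂_3: C_3 → C_2 sends each 3-simplex σ to the alternating sum Σ_i (−1)^i (σ with its i-th vertex removed). For instance
  ∂bcde = cde − bde + bce − bcd,
  ∂acde = cde − ade + ace − acd.
The resulting 10×5 matrix has rank 4, and its Smith normal form has invariant factors (1,1,1,1).

From H_k ≅ ker(∂_k) / im(∂_{k+1}) we obtain:

  H_1: rank ker ∂_1 − rank ∂_2 = (10 − 4) − 6 = 0, and the invariant factors of ∂_2 are all 1, so H_1 = 0.

H_1 = 0.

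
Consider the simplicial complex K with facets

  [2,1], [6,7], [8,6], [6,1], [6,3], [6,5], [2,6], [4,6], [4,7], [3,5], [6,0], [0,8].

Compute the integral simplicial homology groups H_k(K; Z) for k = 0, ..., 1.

H_0 ≅ Z,  H_1 ≅ Z^4.

K has 9 vertices, 12 edges.
rank ∂_0 = 0, rank ∂_1 = 8 ⇒ b_0 = 9 − 0 − 8 = 1; all invariant factors of ∂_1 are 1 so no torsion. So H_0 ≅ Z.
rank ∂_1 = 8, rank ∂_2 = 0 ⇒ b_1 = 12 − 8 − 0 = 4. So H_1 ≅ Z^4.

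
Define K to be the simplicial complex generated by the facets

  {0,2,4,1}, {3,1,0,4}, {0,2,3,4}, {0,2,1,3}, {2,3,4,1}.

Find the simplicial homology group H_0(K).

We work with the vertex ordering 0 < 1 < 2 < 3 < 4. The simplices of K, each written with vertices in increasing order, are:

  0-simplices (5): [0], [1], [2], [3], [4]
  1-simplices (10): [0,1], [0,2], [0,3], [0,4], [1,2], [1,3], [1,4], [2,3], [2,4], [3,4]
  2-simplices (10): [0,1,2], [0,1,3], [0,1,4], [0,2,3], [0,2,4], [0,3,4], [1,2,3], [1,2,4], [1,3,4], [2,3,4]
  3-simplices (5): [0,1,2,3], [0,1,2,4], [0,1,3,4], [0,2,3,4], [1,2,3,4]

so the chain groups are C_0 ≅ Z^5, C_1 ≅ Z^10, C_2 ≅ Z^10, C_3 ≅ Z^5.

Boundary ∂_1: C_1 → C_0 is given by ∂[p,q] = [q] − [p]. For instance
  ∂[1,4] = [4] − [1].
This gives a 5×10 integer matrix of rank 4; reducing to Smith normal form yields diagonal entries (1,1,1,1).

∂_2: C_2 → C_1 sends each 2-simplex [p,q,r] to [q,r] − [p,r] + [p,q]. For instance
  ∂[0,2,4] = [2,4] − [0,4] + [0,2],
  ∂[0,3,4] = [3,4] − [0,4] + [0,3].
As a 10×10 matrix over Z this has rank 6, with invariant factors (1,1,1,1,1,1).

∂_3: C_3 → C_2 sends each 3-simplex σ to the alternating sum Σ_i (−1)^i (σ with its i-th vertex removed). For instance
  ∂[0,1,2,4] = [1,2,4] − [0,2,4] + [0,1,4] − [0,1,2],
  ∂[0,2,3,4] = [2,3,4] − [0,3,4] + [0,2,4] − [0,2,3].
This gives a 10×5 integer matrix of rank 4; reducing to Smith normal form yields diagonal entries (1,1,1,1).

From H_k ≅ ker(∂_k) / im(∂_{k+1}) we obtain:

  H_0: rank C_0 − rank ∂_1 = 5 − 4 = 1, and the invariant factors of ∂_1 are all 1, so H_0 ≅ Z.

H_0 = Z.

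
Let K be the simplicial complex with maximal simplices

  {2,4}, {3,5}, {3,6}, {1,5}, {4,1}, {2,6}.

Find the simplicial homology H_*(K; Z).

H_0 = Z,  H_1 = Z.

K has 6 vertices, 6 edges.
rank ∂_0 = 0, rank ∂_1 = 5 ⇒ b_0 = 6 − 0 − 5 = 1; all invariant factors of ∂_1 are 1 so no torsion. So H_0 ≅ Z.
rank ∂_1 = 5, rank ∂_2 = 0 ⇒ b_1 = 6 − 5 − 0 = 1. So H_1 ≅ Z.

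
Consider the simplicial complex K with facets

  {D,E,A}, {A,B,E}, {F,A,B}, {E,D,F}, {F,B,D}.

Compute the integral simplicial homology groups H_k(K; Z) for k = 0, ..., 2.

H_0 ≅ Z,  H_1 ≅ Z,  H_2 = 0.

Fix the vertex order A < B < D < E < F and write every simplex with vertices in increasing order. Then dim K = 2 and the simplices of K are:

  0-simplices (5): A, B, D, E, F
  1-simplices (10): AB, AD, AE, AF, BD, BE, BF, DE, DF, EF
  2-simplices (5): ABE, ABF, ADE, BDF, DEF

so the chain groups are C_0 ≅ Z^5, C_1 ≅ Z^10, C_2 ≅ Z^5.

∂_1: C_1 → C_0 maps an edge to its endpoints' difference, ∂[p,q] = q − p.
The 5×10 boundary matrix has rank 4 and Smith normal form diag(1,1,1,1).

The boundary map ∂_2: C_2 → C_1 maps a triangle to the signed sum of its edges. For instance
  ∂DEF = EF − DF + DE,
  ∂ADE = DE − AE + AD.
The 10×5 boundary matrix has rank 5 and Smith normal form diag(1,1,1,1,1).

From H_k ≅ ker(∂_k) / im(∂_{k+1}) we obtain:

  H_0: rank C_0 − rank ∂_1 = 5 − 4 = 1, and the invariant factors of ∂_1 are all 1, so H_0 = Z.
  H_1: rank ker ∂_1 − rank ∂_2 = (10 − 4) − 5 = 1, and the invariant factors of ∂_2 are all 1, so H_1 = Z.
  H_2: rank ker ∂_2 − rank ∂_3 = (5 − 5) − 0 = 0, and there is no ∂_3, so H_2 = 0.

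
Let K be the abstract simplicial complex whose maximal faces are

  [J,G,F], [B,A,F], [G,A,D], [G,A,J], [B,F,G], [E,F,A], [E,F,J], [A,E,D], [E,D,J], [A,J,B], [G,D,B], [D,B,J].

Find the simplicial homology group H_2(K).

Order the vertices as A < B < D < E < F < G < J. Listing each simplex with vertices in this order, K has dimension 2 with simplices:

  0-simplices (7): A, B, D, E, F, G, J
  1-simplices (18): AB, AD, AE, AF, AG, AJ, BD, BF, BG, BJ, DE, DG, DJ, EF, EJ, FG, FJ, GJ
  2-simplices (12): ABF, ABJ, ADE, ADG, AEF, AGJ, BDG, BDJ, BFG, DEJ, EFJ, FGJ

giving chain groups C_0 ≅ Z^7, C_1 ≅ Z^18, C_2 ≅ Z^12.

The boundary map ∂_1: C_1 → C_0 sends each edge [p,q] (with p < q) to q − p. For instance
  ∂AE = E − A.
As a 7×18 matrix over Z this has rank 6, with invariant factors (1,1,1,1,1,1).

The boundary map ∂_2: C_2 → C_1 sends each 2-simplex [p,q,r] to [q,r] − [p,r] + [p,q]. For instance
  ∂AEF = EF − AF + AE,
  ∂FGJ = GJ − FJ + FG.
The 18×12 boundary matrix has rank 12 and Smith normal form diag(1,1,1,1,1,1,1,1,1,1,1,2).

Computing H_k = (kernel of ∂_k) / (image of ∂_{k+1}):

  H_2: rank ker ∂_2 − rank ∂_3 = (12 − 12) − 0 = 0, and there is no ∂_3, so H_2 ≅ 0.

H_2 ≅ 0.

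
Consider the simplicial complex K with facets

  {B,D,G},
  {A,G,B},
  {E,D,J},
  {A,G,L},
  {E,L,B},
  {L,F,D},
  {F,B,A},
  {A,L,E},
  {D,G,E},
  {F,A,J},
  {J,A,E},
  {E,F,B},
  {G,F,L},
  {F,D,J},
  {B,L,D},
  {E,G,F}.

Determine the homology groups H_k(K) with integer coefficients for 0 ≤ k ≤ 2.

H_0 = Z,  H_1 = Z^2,  H_2 = Z.

We work with the vertex ordering A < B < D < E < F < G < J < L. The simplices of K, each written with vertices in increasing order, are:

  0-simplices (8): A, B, D, E, F, G, J, L
  1-simplices (24): AB, AE, AF, AG, AJ, AL, BD, BE, BF, BG, BL, DE, DF, DG, DJ, DL, EF, EG, EJ, EL, FG, FJ, FL, GL
  2-simplices (16): ABF, ABG, AEJ, AEL, AFJ, AGL, BDG, BDL, BEF, BEL, DEG, DEJ, DFJ, DFL, EFG, FGL

so the chain groups are C_0 ≅ Z^8, C_1 ≅ Z^24, C_2 ≅ Z^16.

Boundary ∂_1: C_1 → C_0 sends each edge [p,q] (with p < q) to q − p. For instance
  ∂AB = B − A.
The resulting 8×24 matrix has rank 7, and its Smith normal form has invariant factors (1,1,1,1,1,1,1).

∂_2: C_2 → C_1 acts by ∂[p,q,r] = [q,r] − [p,r] + [p,q]. For instance
  ∂AFJ = FJ − AJ + AF,
  ∂BEF = EF − BF + BE.
This gives a 24×16 integer matrix of rank 15; reducing to Smith normal form yields diagonal entries (1,1,1,1,1,1,1,1,1,1,1,1,1,1,1).

Reading off H_k = ker ∂_k / im ∂_{k+1}:

  H_0: rank C_0 − rank ∂_1 = 8 − 7 = 1, and the invariant factors of ∂_1 are all 1, so H_0 ≅ Z.
  H_1: rank ker ∂_1 − rank ∂_2 = (24 − 7) − 15 = 2, and the invariant factors of ∂_2 are all 1, so H_1 ≅ Z^2.
  H_2: rank ker ∂_2 − rank ∂_3 = (16 − 15) − 0 = 1, and there is no ∂_3, so H_2 ≅ Z.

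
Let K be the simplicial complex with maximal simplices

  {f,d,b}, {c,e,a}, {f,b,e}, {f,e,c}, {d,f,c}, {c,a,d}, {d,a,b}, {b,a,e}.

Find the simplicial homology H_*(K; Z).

Take the total order a < b < c < d < e < f on the vertex set. Then K (dimension 2) consists of the simplices:

  0-simplices (6): a, b, c, d, e, f
  1-simplices (12): ab, ac, ad, ae, bd, be, bf, cd, ce, cf, df, ef
  2-simplices (8): abd, abe, acd, ace, bdf, bef, cdf, cef

so the chain groups are C_0 ≅ Z^6, C_1 ≅ Z^12, C_2 ≅ Z^8.

Boundary ∂_1: C_1 → C_0 maps an edge to its endpoints' difference, ∂[p,q] = q − p. For instance
  ∂ad = d − a.
As a 6×12 matrix over Z this has rank 5, with invariant factors (1,1,1,1,1).

The boundary map ∂_2: C_2 → C_1 sends each 2-simplex [p,q,r] to [q,r] − [p,r] + [p,q]. For instance
  ∂cef = ef − cf + ce,
  ∂acd = cd − ad + ac.
This gives a 12×8 integer matrix of rank 7; reducing to Smith normal form yields diagonal entries (1,1,1,1,1,1,1).

Reading off H_k = ker ∂_k / im ∂_{k+1}:

  H_0: rank C_0 − rank ∂_1 = 6 − 5 = 1, and the invariant factors of ∂_1 are all 1, so H_0 ≅ Z.
  H_1: rank ker ∂_1 − rank ∂_2 = (12 − 5) − 7 = 0, and the invariant factors of ∂_2 are all 1, so H_1 ≅ 0.
  H_2: rank ker ∂_2 − rank ∂_3 = (8 − 7) − 0 = 1, and there is no ∂_3, so H_2 ≅ Z.

(K is a triangulation of the 2-sphere S^2.)

H_0 ≅ Z,  H_1 = 0,  H_2 ≅ Z.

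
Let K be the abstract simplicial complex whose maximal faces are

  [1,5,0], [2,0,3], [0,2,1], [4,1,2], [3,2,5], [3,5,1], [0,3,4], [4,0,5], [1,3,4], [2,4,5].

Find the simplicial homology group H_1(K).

Take the total order 0 < 1 < 2 < 3 < 4 < 5 on the vertex set. Then K (dimension 2) consists of the simplices:

  0-simplices (6): [0], [1], [2], [3], [4], [5]
  1-simplices (15): [0,1], [0,2], [0,3], [0,4], [0,5], [1,2], [1,3], [1,4], [1,5], [2,3], [2,4], [2,5], [3,4], [3,5], [4,5]
  2-simplices (10): [0,1,2], [0,1,5], [0,2,3], [0,3,4], [0,4,5], [1,2,4], [1,3,4], [1,3,5], [2,3,5], [2,4,5]

giving chain groups C_0 ≅ Z^6, C_1 ≅ Z^15, C_2 ≅ Z^10.

The boundary map ∂_1: C_1 → C_0 sends each edge [p,q] (with p < q) to q − p.
The resulting 6×15 matrix has rank 5, and its Smith normal form has invariant factors (1,1,1,1,1).

∂_2: C_2 → C_1 sends each 2-simplex [p,q,r] to [q,r] − [p,r] + [p,q]. For instance
  ∂[1,3,4] = [3,4] − [1,4] + [1,3],
  ∂[0,1,5] = [1,5] − [0,5] + [0,1].
As a 15×10 matrix over Z this has rank 10, with invariant factors (1,1,1,1,1,1,1,1,1,2).

Now H_k = ker ∂_k / im ∂_{k+1}, so:

  H_1: rank ker ∂_1 − rank ∂_2 = (15 − 5) − 10 = 0, and ∂_2 has invariant factor 2 > 1, so H_1 = Z/2.

(K is a triangulation of the real projective plane RP^2.)

H_1 ≅ Z/2.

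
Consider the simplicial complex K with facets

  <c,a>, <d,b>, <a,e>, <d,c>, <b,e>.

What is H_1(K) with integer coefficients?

H_1 ≅ Z.

Fix the vertex order a < b < c < d < e and write every simplex with vertices in increasing order. Then dim K = 1 and the simplices of K are:

  0-simplices (5): a, b, c, d, e
  1-simplices (5): ac, ae, bd, be, cd

Hence C_0 ≅ Z^5, C_1 ≅ Z^5.

The boundary map ∂_1: C_1 → C_0 sends each edge [p,q] (with p < q) to q − p.
The 5×5 boundary matrix has rank 4 and Smith normal form diag(1,1,1,1).

Reading off H_k = ker ∂_k / im ∂_{k+1}:

  H_1: rank ker ∂_1 − rank ∂_2 = (5 − 4) − 0 = 1, and there is no ∂_2, so H_1 ≅ Z.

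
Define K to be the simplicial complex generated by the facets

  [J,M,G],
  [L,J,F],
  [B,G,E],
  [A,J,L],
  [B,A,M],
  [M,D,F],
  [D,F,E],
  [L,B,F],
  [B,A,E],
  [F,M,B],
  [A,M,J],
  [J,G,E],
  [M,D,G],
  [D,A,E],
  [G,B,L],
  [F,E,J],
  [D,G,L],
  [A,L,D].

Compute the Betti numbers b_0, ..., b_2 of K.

b_0 = 1, b_1 = 2, b_2 = 1.

K has 9 vertices, 27 edges, 18 triangles.
rank ∂_0 = 0, rank ∂_1 = 8 ⇒ b_0 = 9 − 0 − 8 = 1; all invariant factors of ∂_1 are 1 so no torsion. So H_0 ≅ Z.
rank ∂_1 = 8, rank ∂_2 = 17 ⇒ b_1 = 27 − 8 − 17 = 2; all invariant factors of ∂_2 are 1 so no torsion. So H_1 ≅ Z^2.
rank ∂_2 = 17, rank ∂_3 = 0 ⇒ b_2 = 18 − 17 − 0 = 1. So H_2 ≅ Z.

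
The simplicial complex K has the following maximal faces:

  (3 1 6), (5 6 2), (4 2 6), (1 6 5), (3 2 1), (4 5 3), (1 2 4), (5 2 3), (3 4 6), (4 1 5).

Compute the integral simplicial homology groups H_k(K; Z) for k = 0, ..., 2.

H_0 ≅ Z,  H_1 ≅ Z/2,  H_2 = 0.

Take the total order 1 < 2 < 3 < 4 < 5 < 6 on the vertex set. Then K (dimension 2) consists of the simplices:

  0-simplices (6): [1], [2], [3], [4], [5], [6]
  1-simplices (15): [1,2], [1,3], [1,4], [1,5], [1,6], [2,3], [2,4], [2,5], [2,6], [3,4], [3,5], [3,6], [4,5], [4,6], [5,6]
  2-simplices (10): [1,2,3], [1,2,4], [1,3,6], [1,4,5], [1,5,6], [2,3,5], [2,4,6], [2,5,6], [3,4,5], [3,4,6]

Hence C_0 ≅ Z^6, C_1 ≅ Z^15, C_2 ≅ Z^10.

Boundary ∂_1: C_1 → C_0 sends each edge [p,q] (with p < q) to q − p.
This gives a 6×15 integer matrix of rank 5; reducing to Smith normal form yields diagonal entries (1,1,1,1,1).

The boundary map ∂_2: C_2 → C_1 acts by ∂[p,q,r] = [q,r] − [p,r] + [p,q]. For instance
  ∂[1,5,6] = [5,6] − [1,6] + [1,5],
  ∂[2,5,6] = [5,6] − [2,6] + [2,5].
The 15×10 boundary matrix has rank 10 and Smith normal form diag(1,1,1,1,1,1,1,1,1,2).

Computing H_k = (kernel of ∂_k) / (image of ∂_{k+1}):

  H_0: rank C_0 − rank ∂_1 = 6 − 5 = 1, and the invariant factors of ∂_1 are all 1, so H_0 = Z.
  H_1: rank ker ∂_1 − rank ∂_2 = (15 − 5) − 10 = 0, and ∂_2 has invariant factor 2 > 1, so H_1 = Z/2.
  H_2: rank ker ∂_2 − rank ∂_3 = (10 − 10) − 0 = 0, and there is no ∂_3, so H_2 = 0.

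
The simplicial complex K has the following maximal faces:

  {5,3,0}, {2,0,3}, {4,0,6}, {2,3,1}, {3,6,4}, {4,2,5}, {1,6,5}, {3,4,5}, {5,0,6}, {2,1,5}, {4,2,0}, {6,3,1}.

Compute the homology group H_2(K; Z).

Take the total order 0 < 1 < 2 < 3 < 4 < 5 < 6 on the vertex set. Then K (dimension 2) consists of the simplices:

  0-simplices (7): [0], [1], [2], [3], [4], [5], [6]
  1-simplices (18): [0,2], [0,3], [0,4], [0,5], [0,6], [1,2], [1,3], [1,5], [1,6], [2,3], [2,4], [2,5], [3,4], [3,5], [3,6], [4,5], [4,6], [5,6]
  2-simplices (12): [0,2,3], [0,2,4], [0,3,5], [0,4,6], [0,5,6], [1,2,3], [1,2,5], [1,3,6], [1,5,6], [2,4,5], [3,4,5], [3,4,6]

Hence C_0 ≅ Z^7, C_1 ≅ Z^18, C_2 ≅ Z^12.

∂_1: C_1 → C_0 sends each edge [p,q] (with p < q) to q − p. For instance
  ∂[5,6] = [6] − [5].
This gives a 7×18 integer matrix of rank 6; reducing to Smith normal form yields diagonal entries (1,1,1,1,1,1).

∂_2: C_2 → C_1 maps a triangle to the signed sum of its edges. For instance
  ∂[3,4,5] = [4,5] − [3,5] + [3,4],
  ∂[0,5,6] = [5,6] − [0,6] + [0,5].
The resulting 18×12 matrix has rank 12, and its Smith normal form has invariant factors (1,1,1,1,1,1,1,1,1,1,1,2).

Computing H_k = (kernel of ∂_k) / (image of ∂_{k+1}):

  H_2: rank ker ∂_2 − rank ∂_3 = (12 − 12) − 0 = 0, and there is no ∂_3, so H_2 ≅ 0.

H_2 ≅ 0.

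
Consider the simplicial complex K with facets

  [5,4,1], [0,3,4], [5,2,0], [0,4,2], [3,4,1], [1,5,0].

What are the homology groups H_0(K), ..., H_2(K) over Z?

H_0 = Z,  H_1 = Z,  H_2 = 0.

We work with the vertex ordering 0 < 1 < 2 < 3 < 4 < 5. The simplices of K, each written with vertices in increasing order, are:

  0-simplices (6): [0], [1], [2], [3], [4], [5]
  1-simplices (12): [0,1], [0,2], [0,3], [0,4], [0,5], [1,3], [1,4], [1,5], [2,4], [2,5], [3,4], [4,5]
  2-simplices (6): [0,1,5], [0,2,4], [0,2,5], [0,3,4], [1,3,4], [1,4,5]

giving chain groups C_0 ≅ Z^6, C_1 ≅ Z^12, C_2 ≅ Z^6.

The boundary map ∂_1: C_1 → C_0 sends each edge [p,q] (with p < q) to q − p.
The resulting 6×12 matrix has rank 5, and its Smith normal form has invariant factors (1,1,1,1,1).

∂_2: C_2 → C_1 maps a triangle to the signed sum of its edges. For instance
  ∂[0,2,4] = [2,4] − [0,4] + [0,2],
  ∂[0,2,5] = [2,5] − [0,5] + [0,2].
As a 12×6 matrix over Z this has rank 6, with invariant factors (1,1,1,1,1,1).

From H_k ≅ ker(∂_k) / im(∂_{k+1}) we obtain:

  H_0: rank C_0 − rank ∂_1 = 6 − 5 = 1, and the invariant factors of ∂_1 are all 1, so H_0 ≅ Z.
  H_1: rank ker ∂_1 − rank ∂_2 = (12 − 5) − 6 = 1, and the invariant factors of ∂_2 are all 1, so H_1 ≅ Z.
  H_2: rank ker ∂_2 − rank ∂_3 = (6 − 6) − 0 = 0, and there is no ∂_3, so H_2 ≅ 0.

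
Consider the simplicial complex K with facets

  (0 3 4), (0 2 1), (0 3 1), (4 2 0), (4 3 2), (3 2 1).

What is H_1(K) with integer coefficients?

H_1 ≅ 0.

Take the total order 0 < 1 < 2 < 3 < 4 on the vertex set. Then K (dimension 2) consists of the simplices:

  0-simplices (5): [0], [1], [2], [3], [4]
  1-simplices (9): [0,1], [0,2], [0,3], [0,4], [1,2], [1,3], [2,3], [2,4], [3,4]
  2-simplices (6): [0,1,2], [0,1,3], [0,2,4], [0,3,4], [1,2,3], [2,3,4]

giving chain groups C_0 ≅ Z^5, C_1 ≅ Z^9, C_2 ≅ Z^6.

Boundary ∂_1: C_1 → C_0 is given by ∂[p,q] = [q] − [p]. For instance
  ∂[1,2] = [2] − [1].
This gives a 5×9 integer matrix of rank 4; reducing to Smith normal form yields diagonal entries (1,1,1,1).

The boundary map ∂_2: C_2 → C_1 maps a triangle to the signed sum of its edges. For instance
  ∂[1,2,3] = [2,3] − [1,3] + [1,2],
  ∂[0,2,4] = [2,4] − [0,4] + [0,2].
The 9×6 boundary matrix has rank 5 and Smith normal form diag(1,1,1,1,1).

Computing H_k = (kernel of ∂_k) / (image of ∂_{k+1}):

  H_1: rank ker ∂_1 − rank ∂_2 = (9 − 4) − 5 = 0, and the invariant factors of ∂_2 are all 1, so H_1 = 0.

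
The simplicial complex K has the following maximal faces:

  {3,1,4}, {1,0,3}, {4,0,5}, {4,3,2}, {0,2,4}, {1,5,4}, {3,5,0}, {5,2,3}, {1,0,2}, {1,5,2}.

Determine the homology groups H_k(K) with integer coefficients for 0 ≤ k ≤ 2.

H_0 ≅ Z,  H_1 ≅ Z/2,  H_2 = 0.

Order the vertices as 0 < 1 < 2 < 3 < 4 < 5. Listing each simplex with vertices in this order, K has dimension 2 with simplices:

  0-simplices (6): [0], [1], [2], [3], [4], [5]
  1-simplices (15): [0,1], [0,2], [0,3], [0,4], [0,5], [1,2], [1,3], [1,4], [1,5], [2,3], [2,4], [2,5], [3,4], [3,5], [4,5]
  2-simplices (10): [0,1,2], [0,1,3], [0,2,4], [0,3,5], [0,4,5], [1,2,5], [1,3,4], [1,4,5], [2,3,4], [2,3,5]

Hence C_0 ≅ Z^6, C_1 ≅ Z^15, C_2 ≅ Z^10.

The boundary map ∂_1: C_1 → C_0 is given by ∂[p,q] = [q] − [p].
The resulting 6×15 matrix has rank 5, and its Smith normal form has invariant factors (1,1,1,1,1).

∂_2: C_2 → C_1 acts by ∂[p,q,r] = [q,r] − [p,r] + [p,q]. For instance
  ∂[2,3,4] = [3,4] − [2,4] + [2,3],
  ∂[2,3,5] = [3,5] − [2,5] + [2,3].
This gives a 15×10 integer matrix of rank 10; reducing to Smith normal form yields diagonal entries (1,1,1,1,1,1,1,1,1,2).

From H_k ≅ ker(∂_k) / im(∂_{k+1}) we obtain:

  H_0: rank C_0 − rank ∂_1 = 6 − 5 = 1, and the invariant factors of ∂_1 are all 1, so H_0 = Z.
  H_1: rank ker ∂_1 − rank ∂_2 = (15 − 5) − 10 = 0, and ∂_2 has invariant factor 2 > 1, so H_1 = Z/2.
  H_2: rank ker ∂_2 − rank ∂_3 = (10 − 10) − 0 = 0, and there is no ∂_3, so H_2 = 0.

As a check, the Euler characteristic is 6 − 15 + 10 = 1, which agrees with 1 − 0 + 0 = 1.
(K is a triangulation of the real projective plane RP^2.)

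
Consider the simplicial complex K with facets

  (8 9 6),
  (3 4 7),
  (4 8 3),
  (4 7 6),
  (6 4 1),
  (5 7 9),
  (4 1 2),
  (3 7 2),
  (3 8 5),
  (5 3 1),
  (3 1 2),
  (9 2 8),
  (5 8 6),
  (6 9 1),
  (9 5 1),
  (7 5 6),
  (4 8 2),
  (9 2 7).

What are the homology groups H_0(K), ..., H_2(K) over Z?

H_0 ≅ Z,  H_1 ≅ Z × Z/2,  H_2 = 0.

Order the vertices as 1 < 2 < 3 < 4 < 5 < 6 < 7 < 8 < 9. Listing each simplex with vertices in this order, K has dimension 2 with simplices:

  0-simplices (9): [1], [2], [3], [4], [5], [6], [7], [8], [9]
  1-simplices (27): (27 of them)
  2-simplices (18): [1,2,3], [1,2,4], [1,3,5], [1,4,6], [1,5,9], [1,6,9], [2,3,7], [2,4,8], [2,7,9], [2,8,9], [3,4,7], [3,4,8], [3,5,8], [4,6,7], [5,6,7], [5,6,8], [5,7,9], [6,8,9]

so the chain groups are C_0 ≅ Z^9, C_1 ≅ Z^27, C_2 ≅ Z^18.

∂_1: C_1 → C_0 maps an edge to its endpoints' difference, ∂[p,q] = q − p. For instance
  ∂[2,3] = [3] − [2].
This gives a 9×27 integer matrix of rank 8; reducing to Smith normal form yields diagonal entries (1,1,1,1,1,1,1,1).

∂_2: C_2 → C_1 acts by ∂[p,q,r] = [q,r] − [p,r] + [p,q]. For instance
  ∂[2,4,8] = [4,8] − [2,8] + [2,4],
  ∂[5,6,8] = [6,8] − [5,8] + [5,6].
The resulting 27×18 matrix has rank 18, and its Smith normal form has invariant factors (1,1,1,1,1,1,1,1,1,1,1,1,1,1,1,1,1,2).

Computing H_k = (kernel of ∂_k) / (image of ∂_{k+1}):

  H_0: rank C_0 − rank ∂_1 = 9 − 8 = 1, and the invariant factors of ∂_1 are all 1, so H_0 = Z.
  H_1: rank ker ∂_1 − rank ∂_2 = (27 − 8) − 18 = 1, and ∂_2 has invariant factor 2 > 1, so H_1 = Z × Z/2.
  H_2: rank ker ∂_2 − rank ∂_3 = (18 − 18) − 0 = 0, and there is no ∂_3, so H_2 = 0.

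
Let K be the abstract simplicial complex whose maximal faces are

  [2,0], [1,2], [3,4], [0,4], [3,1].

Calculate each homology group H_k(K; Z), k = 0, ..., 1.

H_0 = Z,  H_1 = Z.

We work with the vertex ordering 0 < 1 < 2 < 3 < 4. The simplices of K, each written with vertices in increasing order, are:

  0-simplices (5): [0], [1], [2], [3], [4]
  1-simplices (5): [0,2], [0,4], [1,2], [1,3], [3,4]

Hence C_0 ≅ Z^5, C_1 ≅ Z^5.

Boundary ∂_1: C_1 → C_0 is given by ∂[p,q] = [q] − [p].
The resulting 5×5 matrix has rank 4, and its Smith normal form has invariant factors (1,1,1,1).

Reading off H_k = ker ∂_k / im ∂_{k+1}:

  H_0: rank C_0 − rank ∂_1 = 5 − 4 = 1, and the invariant factors of ∂_1 are all 1, so H_0 ≅ Z.
  H_1: rank ker ∂_1 − rank ∂_2 = (5 − 4) − 0 = 1, and there is no ∂_2, so H_1 ≅ Z.

(K is a triangulation of the circle S^1.)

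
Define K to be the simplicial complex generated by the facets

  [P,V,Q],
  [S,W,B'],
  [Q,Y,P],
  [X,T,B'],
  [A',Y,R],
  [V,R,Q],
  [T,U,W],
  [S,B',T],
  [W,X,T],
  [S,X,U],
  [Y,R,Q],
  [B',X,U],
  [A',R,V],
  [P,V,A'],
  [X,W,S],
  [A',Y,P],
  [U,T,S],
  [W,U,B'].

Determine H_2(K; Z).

We work with the vertex ordering P < Q < R < S < T < U < V < W < X < Y < A' < B'. The simplices of K, each written with vertices in increasing order, are:

  0-simplices (12): [P], [Q], [R], [S], [T], [U], [V], [W], [X], [Y], [A'], [B']
  1-simplices (27): (27 of them)
  2-simplices (18): (18 of them)

so the chain groups are C_0 ≅ Z^12, C_1 ≅ Z^27, C_2 ≅ Z^18.

∂_1: C_1 → C_0 is given by ∂[p,q] = [q] − [p]. For instance
  ∂[S,W] = [W] − [S].
The resulting 12×27 matrix has rank 10, and its Smith normal form has invariant factors (1,1,1,1,1,1,1,1,1,1).

∂_2: C_2 → C_1 acts by ∂[p,q,r] = [q,r] − [p,r] + [p,q]. For instance
  ∂[Q,R,V] = [R,V] − [Q,V] + [Q,R],
  ∂[T,U,W] = [U,W] − [T,W] + [T,U].
This gives a 27×18 integer matrix of rank 17; reducing to Smith normal form yields diagonal entries (1,1,1,1,1,1,1,1,1,1,1,1,1,1,1,1,2).

Now H_k = ker ∂_k / im ∂_{k+1}, so:

  H_2: rank ker ∂_2 − rank ∂_3 = (18 − 17) − 0 = 1, and there is no ∂_3, so H_2 ≅ Z.

(K is a triangulation of the disjoint union of the real projective plane RP^2 and the 2-sphere S^2.)

H_2 = Z.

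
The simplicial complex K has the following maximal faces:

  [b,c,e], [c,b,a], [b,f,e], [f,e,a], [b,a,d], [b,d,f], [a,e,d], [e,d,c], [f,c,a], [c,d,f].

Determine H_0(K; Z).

Order the vertices as a < b < c < d < e < f. Listing each simplex with vertices in this order, K has dimension 2 with simplices:

  0-simplices (6): a, b, c, d, e, f
  1-simplices (15): ab, ac, ad, ae, af, bc, bd, be, bf, cd, ce, cf, de, df, ef
  2-simplices (10): abc, abd, acf, ade, aef, bce, bdf, bef, cde, cdf

Hence C_0 ≅ Z^6, C_1 ≅ Z^15, C_2 ≅ Z^10.

The boundary map ∂_1: C_1 → C_0 maps an edge to its endpoints' difference, ∂[p,q] = q − p.
This gives a 6×15 integer matrix of rank 5; reducing to Smith normal form yields diagonal entries (1,1,1,1,1).

∂_2: C_2 → C_1 acts by ∂[p,q,r] = [q,r] − [p,r] + [p,q]. For instance
  ∂bef = ef − bf + be,
  ∂acf = cf − af + ac.
The resulting 15×10 matrix has rank 10, and its Smith normal form has invariant factors (1,1,1,1,1,1,1,1,1,2).

From H_k ≅ ker(∂_k) / im(∂_{k+1}) we obtain:

  H_0: rank C_0 − rank ∂_1 = 6 − 5 = 1, and the invariant factors of ∂_1 are all 1, so H_0 = Z.

H_0 ≅ Z.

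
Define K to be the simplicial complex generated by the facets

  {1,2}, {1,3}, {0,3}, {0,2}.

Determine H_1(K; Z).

Order the vertices as 0 < 1 < 2 < 3. Listing each simplex with vertices in this order, K has dimension 1 with simplices:

  0-simplices (4): [0], [1], [2], [3]
  1-simplices (4): [0,2], [0,3], [1,2], [1,3]

giving chain groups C_0 ≅ Z^4, C_1 ≅ Z^4.

∂_1: C_1 → C_0 maps an edge to its endpoints' difference, ∂[p,q] = q − p. For instance
  ∂[1,3] = [3] − [1].
The resulting 4×4 matrix has rank 3, and its Smith normal form has invariant factors (1,1,1).

Now H_k = ker ∂_k / im ∂_{k+1}, so:

  H_1: rank ker ∂_1 − rank ∂_2 = (4 − 3) − 0 = 1, and there is no ∂_2, so H_1 = Z.

H_1 = Z.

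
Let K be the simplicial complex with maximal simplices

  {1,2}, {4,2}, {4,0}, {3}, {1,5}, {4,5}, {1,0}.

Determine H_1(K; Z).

H_1 = Z^2.

Order the vertices as 0 < 1 < 2 < 3 < 4 < 5. Listing each simplex with vertices in this order, K has dimension 1 with simplices:

  0-simplices (6): [0], [1], [2], [3], [4], [5]
  1-simplices (6): [0,1], [0,4], [1,2], [1,5], [2,4], [4,5]

Hence C_0 ≅ Z^6, C_1 ≅ Z^6.

∂_1: C_1 → C_0 maps an edge to its endpoints' difference, ∂[p,q] = q − p. For instance
  ∂[0,1] = [1] − [0].
As a 6×6 matrix over Z this has rank 4, with invariant factors (1,1,1,1).

From H_k ≅ ker(∂_k) / im(∂_{k+1}) we obtain:

  H_1: rank ker ∂_1 − rank ∂_2 = (6 − 4) − 0 = 2, and there is no ∂_2, so H_1 = Z^2.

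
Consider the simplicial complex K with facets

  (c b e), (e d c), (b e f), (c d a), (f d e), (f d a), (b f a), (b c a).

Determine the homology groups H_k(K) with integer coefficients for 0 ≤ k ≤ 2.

H_0 = Z,  H_1 = 0,  H_2 = Z.

Take the total order a < b < c < d < e < f on the vertex set. Then K (dimension 2) consists of the simplices:

  0-simplices (6): a, b, c, d, e, f
  1-simplices (12): ab, ac, ad, af, bc, be, bf, cd, ce, de, df, ef
  2-simplices (8): abc, abf, acd, adf, bce, bef, cde, def

so the chain groups are C_0 ≅ Z^6, C_1 ≅ Z^12, C_2 ≅ Z^8.

The boundary map ∂_1: C_1 → C_0 is given by ∂[p,q] = [q] − [p]. For instance
  ∂af = f − a.
The 6×12 boundary matrix has rank 5 and Smith normal form diag(1,1,1,1,1).

∂_2: C_2 → C_1 acts by ∂[p,q,r] = [q,r] − [p,r] + [p,q]. For instance
  ∂abf = bf − af + ab,
  ∂cde = de − ce + cd.
The 12×8 boundary matrix has rank 7 and Smith normal form diag(1,1,1,1,1,1,1).

Reading off H_k = ker ∂_k / im ∂_{k+1}:

  H_0: rank C_0 − rank ∂_1 = 6 − 5 = 1, and the invariant factors of ∂_1 are all 1, so H_0 = Z.
  H_1: rank ker ∂_1 − rank ∂_2 = (12 − 5) − 7 = 0, and the invariant factors of ∂_2 are all 1, so H_1 = 0.
  H_2: rank ker ∂_2 − rank ∂_3 = (8 − 7) − 0 = 1, and there is no ∂_3, so H_2 = Z.

As a check, the Euler characteristic is 6 − 12 + 8 = 2, which agrees with 1 − 0 + 1 = 2.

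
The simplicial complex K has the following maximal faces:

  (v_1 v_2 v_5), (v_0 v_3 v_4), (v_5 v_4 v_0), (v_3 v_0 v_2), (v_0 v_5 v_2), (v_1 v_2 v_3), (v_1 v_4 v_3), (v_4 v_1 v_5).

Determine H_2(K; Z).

H_2 = Z.

Order the vertices as v_0 < v_1 < v_2 < v_3 < v_4 < v_5. Listing each simplex with vertices in this order, K has dimension 2 with simplices:

  0-simplices (6): [v_0], [v_1], [v_2], [v_3], [v_4], [v_5]
  1-simplices (12): [v_0,v_2], [v_0,v_3], [v_0,v_4], [v_0,v_5], [v_1,v_2], [v_1,v_3], [v_1,v_4], [v_1,v_5], [v_2,v_3], [v_2,v_5], [v_3,v_4], [v_4,v_5]
  2-simplices (8): [v_0,v_2,v_3], [v_0,v_2,v_5], [v_0,v_3,v_4], [v_0,v_4,v_5], [v_1,v_2,v_3], [v_1,v_2,v_5], [v_1,v_3,v_4], [v_1,v_4,v_5]

giving chain groups C_0 ≅ Z^6, C_1 ≅ Z^12, C_2 ≅ Z^8.

∂_1: C_1 → C_0 sends each edge [p,q] (with p < q) to q − p.
This gives a 6×12 integer matrix of rank 5; reducing to Smith normal form yields diagonal entries (1,1,1,1,1).

The boundary map ∂_2: C_2 → C_1 sends each 2-simplex [p,q,r] to [q,r] − [p,r] + [p,q]. For instance
  ∂[v_1,v_2,v_3] = [v_2,v_3] − [v_1,v_3] + [v_1,v_2],
  ∂[v_0,v_2,v_5] = [v_2,v_5] − [v_0,v_5] + [v_0,v_2].
The resulting 12×8 matrix has rank 7, and its Smith normal form has invariant factors (1,1,1,1,1,1,1).

Reading off H_k = ker ∂_k / im ∂_{k+1}:

  H_2: rank ker ∂_2 − rank ∂_3 = (8 − 7) − 0 = 1, and there is no ∂_3, so H_2 ≅ Z.

(K is a triangulation of the 2-sphere S^2.)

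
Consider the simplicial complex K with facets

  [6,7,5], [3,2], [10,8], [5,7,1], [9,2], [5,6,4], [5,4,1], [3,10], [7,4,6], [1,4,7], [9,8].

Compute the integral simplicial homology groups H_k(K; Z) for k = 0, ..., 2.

Take the total order 1 < 2 < 3 < 4 < 5 < 6 < 7 < 8 < 9 < 10 on the vertex set. Then K (dimension 2) consists of the simplices:

  0-simplices (10): [1], [2], [3], [4], [5], [6], [7], [8], [9], [10]
  1-simplices (14): [1,4], [1,5], [1,7], [2,3], [2,9], [3,10], [4,5], [4,6], [4,7], [5,6], [5,7], [6,7], [8,9], [8,10]
  2-simplices (6): [1,4,5], [1,4,7], [1,5,7], [4,5,6], [4,6,7], [5,6,7]

so the chain groups are C_0 ≅ Z^10, C_1 ≅ Z^14, C_2 ≅ Z^6.

Boundary ∂_1: C_1 → C_0 sends each edge [p,q] (with p < q) to q − p.
The resulting 10×14 matrix has rank 8, and its Smith normal form has invariant factors (1,1,1,1,1,1,1,1).

The boundary map ∂_2: C_2 → C_1 maps a triangle to the signed sum of its edges. For instance
  ∂[1,4,7] = [4,7] − [1,7] + [1,4],
  ∂[4,5,6] = [5,6] − [4,6] + [4,5].
The 14×6 boundary matrix has rank 5 and Smith normal form diag(1,1,1,1,1).

Reading off H_k = ker ∂_k / im ∂_{k+1}:

  H_0: rank C_0 − rank ∂_1 = 10 − 8 = 2, and the invariant factors of ∂_1 are all 1, so H_0 = Z^2.
  H_1: rank ker ∂_1 − rank ∂_2 = (14 − 8) − 5 = 1, and the invariant factors of ∂_2 are all 1, so H_1 = Z.
  H_2: rank ker ∂_2 − rank ∂_3 = (6 − 5) − 0 = 1, and there is no ∂_3, so H_2 = Z.

(K is a triangulation of the disjoint union of the circle S^1 and the 2-sphere S^2.)

H_0 = Z^2,  H_1 = Z,  H_2 = Z.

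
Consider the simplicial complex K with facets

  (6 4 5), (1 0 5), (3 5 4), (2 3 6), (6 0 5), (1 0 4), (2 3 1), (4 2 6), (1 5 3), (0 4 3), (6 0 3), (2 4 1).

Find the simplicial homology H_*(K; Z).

We work with the vertex ordering 0 < 1 < 2 < 3 < 4 < 5 < 6. The simplices of K, each written with vertices in increasing order, are:

  0-simplices (7): [0], [1], [2], [3], [4], [5], [6]
  1-simplices (18): [0,1], [0,3], [0,4], [0,5], [0,6], [1,2], [1,3], [1,4], [1,5], [2,3], [2,4], [2,6], [3,4], [3,5], [3,6], [4,5], [4,6], [5,6]
  2-simplices (12): [0,1,4], [0,1,5], [0,3,4], [0,3,6], [0,5,6], [1,2,3], [1,2,4], [1,3,5], [2,3,6], [2,4,6], [3,4,5], [4,5,6]

Hence C_0 ≅ Z^7, C_1 ≅ Z^18, C_2 ≅ Z^12.

∂_1: C_1 → C_0 maps an edge to its endpoints' difference, ∂[p,q] = q − p. For instance
  ∂[2,6] = [6] − [2].
This gives a 7×18 integer matrix of rank 6; reducing to Smith normal form yields diagonal entries (1,1,1,1,1,1).

Boundary ∂_2: C_2 → C_1 sends each 2-simplex [p,q,r] to [q,r] − [p,r] + [p,q]. For instance
  ∂[0,1,5] = [1,5] − [0,5] + [0,1],
  ∂[3,4,5] = [4,5] − [3,5] + [3,4].
As a 18×12 matrix over Z this has rank 12, with invariant factors (1,1,1,1,1,1,1,1,1,1,1,2).

From H_k ≅ ker(∂_k) / im(∂_{k+1}) we obtain:

  H_0: rank C_0 − rank ∂_1 = 7 − 6 = 1, and the invariant factors of ∂_1 are all 1, so H_0 ≅ Z.
  H_1: rank ker ∂_1 − rank ∂_2 = (18 − 6) − 12 = 0, and ∂_2 has invariant factor 2 > 1, so H_1 ≅ Z/2Z.
  H_2: rank ker ∂_2 − rank ∂_3 = (12 − 12) − 0 = 0, and there is no ∂_3, so H_2 ≅ 0.

H_0 ≅ Z,  H_1 ≅ Z/2Z,  H_2 = 0.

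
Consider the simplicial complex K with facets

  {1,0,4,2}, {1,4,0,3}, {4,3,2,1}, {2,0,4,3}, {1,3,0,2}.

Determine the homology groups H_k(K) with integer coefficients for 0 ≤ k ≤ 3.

H_0 = Z,  H_1 = 0,  H_2 = 0,  H_3 = Z.

Order the vertices as 0 < 1 < 2 < 3 < 4. Listing each simplex with vertices in this order, K has dimension 3 with simplices:

  0-simplices (5): [0], [1], [2], [3], [4]
  1-simplices (10): [0,1], [0,2], [0,3], [0,4], [1,2], [1,3], [1,4], [2,3], [2,4], [3,4]
  2-simplices (10): [0,1,2], [0,1,3], [0,1,4], [0,2,3], [0,2,4], [0,3,4], [1,2,3], [1,2,4], [1,3,4], [2,3,4]
  3-simplices (5): [0,1,2,3], [0,1,2,4], [0,1,3,4], [0,2,3,4], [1,2,3,4]

Hence C_0 ≅ Z^5, C_1 ≅ Z^10, C_2 ≅ Z^10, C_3 ≅ Z^5.

Boundary ∂_1: C_1 → C_0 is given by ∂[p,q] = [q] − [p]. For instance
  ∂[2,4] = [4] − [2].
The resulting 5×10 matrix has rank 4, and its Smith normal form has invariant factors (1,1,1,1).

The boundary map ∂_2: C_2 → C_1 acts by ∂[p,q,r] = [q,r] − [p,r] + [p,q]. For instance
  ∂[2,3,4] = [3,4] − [2,4] + [2,3],
  ∂[1,3,4] = [3,4] − [1,4] + [1,3].
The 10×10 boundary matrix has rank 6 and Smith normal form diag(1,1,1,1,1,1).

∂_3: C_3 → C_2 sends each 3-simplex σ to the alternating sum Σ_i (−1)^i (σ with its i-th vertex removed). For instance
  ∂[1,2,3,4] = [2,3,4] − [1,3,4] + [1,2,4] − [1,2,3],
  ∂[0,1,3,4] = [1,3,4] − [0,3,4] + [0,1,4] − [0,1,3].
This gives a 10×5 integer matrix of rank 4; reducing to Smith normal form yields diagonal entries (1,1,1,1).

Computing H_k = (kernel of ∂_k) / (image of ∂_{k+1}):

  H_0: rank C_0 − rank ∂_1 = 5 − 4 = 1, and the invariant factors of ∂_1 are all 1, so H_0 ≅ Z.
  H_1: rank ker ∂_1 − rank ∂_2 = (10 − 4) − 6 = 0, and the invariant factors of ∂_2 are all 1, so H_1 ≅ 0.
  H_2: rank ker ∂_2 − rank ∂_3 = (10 − 6) − 4 = 0, and the invariant factors of ∂_3 are all 1, so H_2 ≅ 0.
  H_3: rank ker ∂_3 − rank ∂_4 = (5 − 4) − 0 = 1, and there is no ∂_4, so H_3 ≅ Z.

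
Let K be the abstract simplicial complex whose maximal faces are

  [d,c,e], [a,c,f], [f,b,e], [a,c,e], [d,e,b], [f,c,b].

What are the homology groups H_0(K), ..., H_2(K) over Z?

H_0 = Z,  H_1 = Z,  H_2 = 0.

Take the total order a < b < c < d < e < f on the vertex set. Then K (dimension 2) consists of the simplices:

  0-simplices (6): a, b, c, d, e, f
  1-simplices (12): ac, ae, af, bc, bd, be, bf, cd, ce, cf, de, ef
  2-simplices (6): ace, acf, bcf, bde, bef, cde

Hence C_0 ≅ Z^6, C_1 ≅ Z^12, C_2 ≅ Z^6.

Boundary ∂_1: C_1 → C_0 maps an edge to its endpoints' difference, ∂[p,q] = q − p. For instance
  ∂be = e − b.
As a 6×12 matrix over Z this has rank 5, with invariant factors (1,1,1,1,1).

Boundary ∂_2: C_2 → C_1 maps a triangle to the signed sum of its edges. For instance
  ∂ace = ce − ae + ac,
  ∂bde = de − be + bd.
The resulting 12×6 matrix has rank 6, and its Smith normal form has invariant factors (1,1,1,1,1,1).

Computing H_k = (kernel of ∂_k) / (image of ∂_{k+1}):

  H_0: rank C_0 − rank ∂_1 = 6 − 5 = 1, and the invariant factors of ∂_1 are all 1, so H_0 ≅ Z.
  H_1: rank ker ∂_1 − rank ∂_2 = (12 − 5) − 6 = 1, and the invariant factors of ∂_2 are all 1, so H_1 ≅ Z.
  H_2: rank ker ∂_2 − rank ∂_3 = (6 − 6) − 0 = 0, and there is no ∂_3, so H_2 ≅ 0.

(K is a triangulation of the cylinder S^1 x I.)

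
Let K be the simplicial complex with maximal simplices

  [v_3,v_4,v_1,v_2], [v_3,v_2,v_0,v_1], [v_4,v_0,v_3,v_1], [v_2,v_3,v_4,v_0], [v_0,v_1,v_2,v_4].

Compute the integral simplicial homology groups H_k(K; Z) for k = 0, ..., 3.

H_0 = Z,  H_1 = 0,  H_2 = 0,  H_3 = Z.

Fix the vertex order v_0 < v_1 < v_2 < v_3 < v_4 and write every simplex with vertices in increasing order. Then dim K = 3 and the simplices of K are:

  0-simplices (5): [v_0], [v_1], [v_2], [v_3], [v_4]
  1-simplices (10): [v_0,v_1], [v_0,v_2], [v_0,v_3], [v_0,v_4], [v_1,v_2], [v_1,v_3], [v_1,v_4], [v_2,v_3], [v_2,v_4], [v_3,v_4]
  2-simplices (10): [v_0,v_1,v_2], [v_0,v_1,v_3], [v_0,v_1,v_4], [v_0,v_2,v_3], [v_0,v_2,v_4], [v_0,v_3,v_4], [v_1,v_2,v_3], [v_1,v_2,v_4], [v_1,v_3,v_4], [v_2,v_3,v_4]
  3-simplices (5): [v_0,v_1,v_2,v_3], [v_0,v_1,v_2,v_4], [v_0,v_1,v_3,v_4], [v_0,v_2,v_3,v_4], [v_1,v_2,v_3,v_4]

so the chain groups are C_0 ≅ Z^5, C_1 ≅ Z^10, C_2 ≅ Z^10, C_3 ≅ Z^5.

∂_1: C_1 → C_0 is given by ∂[p,q] = [q] − [p]. For instance
  ∂[v_1,v_3] = [v_3] − [v_1].
The 5×10 boundary matrix has rank 4 and Smith normal form diag(1,1,1,1).

∂_2: C_2 → C_1 sends each 2-simplex [p,q,r] to [q,r] − [p,r] + [p,q]. For instance
  ∂[v_1,v_2,v_4] = [v_2,v_4] − [v_1,v_4] + [v_1,v_2],
  ∂[v_0,v_3,v_4] = [v_3,v_4] − [v_0,v_4] + [v_0,v_3].
The 10×10 boundary matrix has rank 6 and Smith normal form diag(1,1,1,1,1,1).

∂_3: C_3 → C_2 sends each 3-simplex σ to the alternating sum Σ_i (−1)^i (σ with its i-th vertex removed). For instance
  ∂[v_0,v_1,v_2,v_3] = [v_1,v_2,v_3] − [v_0,v_2,v_3] + [v_0,v_1,v_3] − [v_0,v_1,v_2],
  ∂[v_0,v_2,v_3,v_4] = [v_2,v_3,v_4] − [v_0,v_3,v_4] + [v_0,v_2,v_4] − [v_0,v_2,v_3].
This gives a 10×5 integer matrix of rank 4; reducing to Smith normal form yields diagonal entries (1,1,1,1).

Computing H_k = (kernel of ∂_k) / (image of ∂_{k+1}):

  H_0: rank C_0 − rank ∂_1 = 5 − 4 = 1, and the invariant factors of ∂_1 are all 1, so H_0 ≅ Z.
  H_1: rank ker ∂_1 − rank ∂_2 = (10 − 4) − 6 = 0, and the invariant factors of ∂_2 are all 1, so H_1 ≅ 0.
  H_2: rank ker ∂_2 − rank ∂_3 = (10 − 6) − 4 = 0, and the invariant factors of ∂_3 are all 1, so H_2 ≅ 0.
  H_3: rank ker ∂_3 − rank ∂_4 = (5 − 4) − 0 = 1, and there is no ∂_4, so H_3 ≅ Z.

(K is a triangulation of the 3-sphere S^3.)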